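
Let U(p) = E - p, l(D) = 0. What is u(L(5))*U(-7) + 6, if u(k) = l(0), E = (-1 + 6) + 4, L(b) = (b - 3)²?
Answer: 6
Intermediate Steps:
L(b) = (-3 + b)²
E = 9 (E = 5 + 4 = 9)
u(k) = 0
U(p) = 9 - p
u(L(5))*U(-7) + 6 = 0*(9 - 1*(-7)) + 6 = 0*(9 + 7) + 6 = 0*16 + 6 = 0 + 6 = 6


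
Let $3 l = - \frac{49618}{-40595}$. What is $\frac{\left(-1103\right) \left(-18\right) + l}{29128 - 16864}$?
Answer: $\frac{43178018}{26670915} \approx 1.6189$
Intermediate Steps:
$l = \frac{49618}{121785}$ ($l = \frac{\left(-49618\right) \frac{1}{-40595}}{3} = \frac{\left(-49618\right) \left(- \frac{1}{40595}\right)}{3} = \frac{1}{3} \cdot \frac{49618}{40595} = \frac{49618}{121785} \approx 0.40742$)
$\frac{\left(-1103\right) \left(-18\right) + l}{29128 - 16864} = \frac{\left(-1103\right) \left(-18\right) + \frac{49618}{121785}}{29128 - 16864} = \frac{19854 + \frac{49618}{121785}}{12264} = \frac{2417969008}{121785} \cdot \frac{1}{12264} = \frac{43178018}{26670915}$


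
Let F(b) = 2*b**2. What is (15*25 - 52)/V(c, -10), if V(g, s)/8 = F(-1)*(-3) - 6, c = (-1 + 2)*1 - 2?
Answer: -323/96 ≈ -3.3646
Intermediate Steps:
c = -1 (c = 1*1 - 2 = 1 - 2 = -1)
V(g, s) = -96 (V(g, s) = 8*((2*(-1)**2)*(-3) - 6) = 8*((2*1)*(-3) - 6) = 8*(2*(-3) - 6) = 8*(-6 - 6) = 8*(-12) = -96)
(15*25 - 52)/V(c, -10) = (15*25 - 52)/(-96) = (375 - 52)*(-1/96) = 323*(-1/96) = -323/96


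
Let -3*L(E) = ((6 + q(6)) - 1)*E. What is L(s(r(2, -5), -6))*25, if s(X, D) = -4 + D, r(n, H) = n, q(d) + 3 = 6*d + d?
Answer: 11000/3 ≈ 3666.7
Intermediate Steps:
q(d) = -3 + 7*d (q(d) = -3 + (6*d + d) = -3 + 7*d)
L(E) = -44*E/3 (L(E) = -((6 + (-3 + 7*6)) - 1)*E/3 = -((6 + (-3 + 42)) - 1)*E/3 = -((6 + 39) - 1)*E/3 = -(45 - 1)*E/3 = -44*E/3)
L(s(r(2, -5), -6))*25 = -44*(-4 - 6)/3*25 = -44/3*(-10)*25 = (440/3)*25 = 11000/3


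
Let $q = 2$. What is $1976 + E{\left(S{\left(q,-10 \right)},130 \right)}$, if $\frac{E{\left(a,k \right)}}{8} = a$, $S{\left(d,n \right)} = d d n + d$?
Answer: $1672$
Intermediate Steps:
$S{\left(d,n \right)} = d + n d^{2}$ ($S{\left(d,n \right)} = d^{2} n + d = n d^{2} + d = d + n d^{2}$)
$E{\left(a,k \right)} = 8 a$
$1976 + E{\left(S{\left(q,-10 \right)},130 \right)} = 1976 + 8 \cdot 2 \left(1 + 2 \left(-10\right)\right) = 1976 + 8 \cdot 2 \left(1 - 20\right) = 1976 + 8 \cdot 2 \left(-19\right) = 1976 + 8 \left(-38\right) = 1976 - 304 = 1672$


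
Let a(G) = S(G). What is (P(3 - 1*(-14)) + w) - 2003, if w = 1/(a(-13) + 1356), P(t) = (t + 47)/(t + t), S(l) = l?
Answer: -2687500/1343 ≈ -2001.1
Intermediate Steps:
a(G) = G
P(t) = (47 + t)/(2*t) (P(t) = (47 + t)/((2*t)) = (47 + t)*(1/(2*t)) = (47 + t)/(2*t))
w = 1/1343 (w = 1/(-13 + 1356) = 1/1343 ≈ 0.00074460)
(P(3 - 1*(-14)) + w) - 2003 = ((47 + (3 - 1*(-14)))/(2*(3 - 1*(-14))) + 1/1343) - 2003 = ((47 + (3 + 14))/(2*(3 + 14)) + 1/1343) - 2003 = ((½)*(47 + 17)/17 + 1/1343) - 2003 = ((½)*(1/17)*64 + 1/1343) - 2003 = (32/17 + 1/1343) - 2003 = 2529/1343 - 2003 = -2687500/1343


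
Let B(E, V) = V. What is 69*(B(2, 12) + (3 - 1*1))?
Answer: 966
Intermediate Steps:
69*(B(2, 12) + (3 - 1*1)) = 69*(12 + (3 - 1*1)) = 69*(12 + (3 - 1)) = 69*(12 + 2) = 69*14 = 966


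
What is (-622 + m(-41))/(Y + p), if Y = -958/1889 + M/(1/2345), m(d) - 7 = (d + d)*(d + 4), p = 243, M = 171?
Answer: 4569491/757937624 ≈ 0.0060288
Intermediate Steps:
m(d) = 7 + 2*d*(4 + d) (m(d) = 7 + (d + d)*(d + 4) = 7 + (2*d)*(4 + d) = 7 + 2*d*(4 + d))
Y = 757478597/1889 (Y = -958/1889 + 171/(1/2345) = -958*1/1889 + 171/(1/2345) = -958/1889 + 171*2345 = -958/1889 + 400995 = 757478597/1889 ≈ 4.0099e+5)
(-622 + m(-41))/(Y + p) = (-622 + (7 + 2*(-41)² + 8*(-41)))/(757478597/1889 + 243) = (-622 + (7 + 2*1681 - 328))/(757937624/1889) = (-622 + (7 + 3362 - 328))*(1889/757937624) = (-622 + 3041)*(1889/757937624) = 2419*(1889/757937624) = 4569491/757937624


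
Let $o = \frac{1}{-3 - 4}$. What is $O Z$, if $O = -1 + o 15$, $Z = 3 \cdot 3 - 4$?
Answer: $- \frac{110}{7} \approx -15.714$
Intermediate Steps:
$Z = 5$ ($Z = 9 - 4 = 5$)
$o = - \frac{1}{7}$ ($o = \frac{1}{-3 - 4} = \frac{1}{-7} = - \frac{1}{7} \approx -0.14286$)
$O = - \frac{22}{7}$ ($O = -1 - \frac{15}{7} = - \frac{22}{7} \approx -3.1429$)
$O Z = \left(- \frac{22}{7}\right) 5 = - \frac{110}{7}$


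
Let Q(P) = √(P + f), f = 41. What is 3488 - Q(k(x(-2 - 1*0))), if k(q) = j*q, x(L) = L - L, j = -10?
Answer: 3488 - √41 ≈ 3481.6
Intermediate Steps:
x(L) = 0
k(q) = -10*q
Q(P) = √(41 + P) (Q(P) = √(P + 41) = √(41 + P))
3488 - Q(k(x(-2 - 1*0))) = 3488 - √(41 - 10*0) = 3488 - √(41 + 0) = 3488 - √41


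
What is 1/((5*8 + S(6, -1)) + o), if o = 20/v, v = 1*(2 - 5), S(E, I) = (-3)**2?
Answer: 3/127 ≈ 0.023622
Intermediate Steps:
S(E, I) = 9
v = -3 (v = 1*(-3) = -3)
o = -20/3 (o = 20/(-3) = -1/3*20 = -20/3 ≈ -6.6667)
1/((5*8 + S(6, -1)) + o) = 1/((5*8 + 9) - 20/3) = 1/((40 + 9) - 20/3) = 1/(49 - 20/3) = 1/(127/3) = 3/127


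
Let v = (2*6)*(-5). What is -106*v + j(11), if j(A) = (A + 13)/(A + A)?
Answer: 69972/11 ≈ 6361.1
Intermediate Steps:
j(A) = (13 + A)/(2*A) (j(A) = (13 + A)/((2*A)) = (13 + A)*(1/(2*A)) = (13 + A)/(2*A))
v = -60 (v = 12*(-5) = -60)
-106*v + j(11) = -106*(-60) + (½)*(13 + 11)/11 = 6360 + (½)*(1/11)*24 = 6360 + 12/11 = 69972/11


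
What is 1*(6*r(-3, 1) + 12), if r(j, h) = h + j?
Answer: 0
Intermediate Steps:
1*(6*r(-3, 1) + 12) = 1*(6*(1 - 3) + 12) = 1*(6*(-2) + 12) = 1*(-12 + 12) = 1*0 = 0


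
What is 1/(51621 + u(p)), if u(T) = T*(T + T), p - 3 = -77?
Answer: 1/62573 ≈ 1.5981e-5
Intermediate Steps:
p = -74 (p = 3 - 77 = -74)
u(T) = 2*T² (u(T) = T*(2*T) = 2*T²)
1/(51621 + u(p)) = 1/(51621 + 2*(-74)²) = 1/(51621 + 2*5476) = 1/(51621 + 10952) = 1/62573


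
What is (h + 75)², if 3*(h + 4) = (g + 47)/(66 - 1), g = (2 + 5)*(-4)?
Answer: 192210496/38025 ≈ 5054.8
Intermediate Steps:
g = -28 (g = 7*(-4) = -28)
h = -761/195 (h = -4 + ((-28 + 47)/(66 - 1))/3 = -4 + (19/65)/3 = -4 + (19*(1/65))/3 = -4 + (⅓)*(19/65) = -4 + 19/195 = -761/195 ≈ -3.9026)
(h + 75)² = (-761/195 + 75)² = (13864/195)² = 192210496/38025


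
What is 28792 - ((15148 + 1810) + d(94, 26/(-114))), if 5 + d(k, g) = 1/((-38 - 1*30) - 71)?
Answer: 1645622/139 ≈ 11839.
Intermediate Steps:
d(k, g) = -696/139 (d(k, g) = -5 + 1/((-38 - 1*30) - 71) = -5 + 1/((-38 - 30) - 71) = -5 + 1/(-68 - 71) = -5 + 1/(-139) = -5 - 1/139 = -696/139)
28792 - ((15148 + 1810) + d(94, 26/(-114))) = 28792 - ((15148 + 1810) - 696/139) = 28792 - (16958 - 696/139) = 28792 - 1*2356466/139 = 28792 - 2356466/139 = 1645622/139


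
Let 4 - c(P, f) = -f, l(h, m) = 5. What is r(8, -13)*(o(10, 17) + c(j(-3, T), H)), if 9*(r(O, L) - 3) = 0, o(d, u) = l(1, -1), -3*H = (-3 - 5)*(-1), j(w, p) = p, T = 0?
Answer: 19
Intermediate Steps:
H = -8/3 (H = -(-3 - 5)*(-1)/3 = -(-8)*(-1)/3 = -⅓*8 = -8/3 ≈ -2.6667)
c(P, f) = 4 + f (c(P, f) = 4 - (-1)*f = 4 + f)
o(d, u) = 5
r(O, L) = 3 (r(O, L) = 3 + (⅑)*0 = 3 + 0 = 3)
r(8, -13)*(o(10, 17) + c(j(-3, T), H)) = 3*(5 + (4 - 8/3)) = 3*(5 + 4/3) = 3*(19/3) = 19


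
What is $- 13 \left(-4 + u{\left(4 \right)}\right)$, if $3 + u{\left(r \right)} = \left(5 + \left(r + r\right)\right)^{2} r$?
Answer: $-8697$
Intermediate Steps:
$u{\left(r \right)} = -3 + r \left(5 + 2 r\right)^{2}$ ($u{\left(r \right)} = -3 + \left(5 + \left(r + r\right)\right)^{2} r = -3 + \left(5 + 2 r\right)^{2} r = -3 + r \left(5 + 2 r\right)^{2}$)
$- 13 \left(-4 + u{\left(4 \right)}\right) = - 13 \left(-4 - \left(3 - 4 \left(5 + 2 \cdot 4\right)^{2}\right)\right) = - 13 \left(-4 - \left(3 - 4 \left(5 + 8\right)^{2}\right)\right) = - 13 \left(-4 - \left(3 - 4 \cdot 13^{2}\right)\right) = - 13 \left(-4 + \left(-3 + 4 \cdot 169\right)\right) = - 13 \left(-4 + \left(-3 + 676\right)\right) = - 13 \left(-4 + 673\right) = \left(-13\right) 669 = -8697$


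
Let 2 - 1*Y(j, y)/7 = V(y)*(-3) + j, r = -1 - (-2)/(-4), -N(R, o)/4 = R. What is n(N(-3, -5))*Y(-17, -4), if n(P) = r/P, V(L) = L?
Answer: -49/8 ≈ -6.1250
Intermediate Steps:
N(R, o) = -4*R
r = -3/2 (r = -1 - (-2)*(-1)/4 = -1 - 1*½ = -1 - ½ = -3/2 ≈ -1.5000)
Y(j, y) = 14 - 7*j + 21*y (Y(j, y) = 14 - 7*(y*(-3) + j) = 14 - 7*(-3*y + j) = 14 - 7*(j - 3*y) = 14 + (-7*j + 21*y) = 14 - 7*j + 21*y)
n(P) = -3/(2*P)
n(N(-3, -5))*Y(-17, -4) = (-3/(2*((-4*(-3)))))*(14 - 7*(-17) + 21*(-4)) = (-3/2/12)*(14 + 119 - 84) = -3/2*1/12*49 = -⅛*49 = -49/8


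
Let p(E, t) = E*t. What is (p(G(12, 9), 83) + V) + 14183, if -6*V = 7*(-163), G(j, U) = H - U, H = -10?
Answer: 76777/6 ≈ 12796.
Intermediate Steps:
G(j, U) = -10 - U
V = 1141/6 (V = -7*(-163)/6 = -⅙*(-1141) = 1141/6 ≈ 190.17)
(p(G(12, 9), 83) + V) + 14183 = ((-10 - 1*9)*83 + 1141/6) + 14183 = ((-10 - 9)*83 + 1141/6) + 14183 = (-19*83 + 1141/6) + 14183 = (-1577 + 1141/6) + 14183 = -8321/6 + 14183 = 76777/6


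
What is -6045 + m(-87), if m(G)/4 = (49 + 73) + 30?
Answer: -5437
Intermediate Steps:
m(G) = 608 (m(G) = 4*((49 + 73) + 30) = 4*(122 + 30) = 4*152 = 608)
-6045 + m(-87) = -6045 + 608 = -5437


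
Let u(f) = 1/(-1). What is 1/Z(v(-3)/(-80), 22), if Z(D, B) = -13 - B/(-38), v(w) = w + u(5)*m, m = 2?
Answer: -19/236 ≈ -0.080508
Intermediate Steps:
u(f) = -1
v(w) = -2 + w (v(w) = w - 1*2 = w - 2 = -2 + w)
Z(D, B) = -13 + B/38 (Z(D, B) = -13 - B*(-1)/38 = -13 - (-1)*B/38 = -13 + B/38)
1/Z(v(-3)/(-80), 22) = 1/(-13 + (1/38)*22) = 1/(-13 + 11/19) = 1/(-236/19) = -19/236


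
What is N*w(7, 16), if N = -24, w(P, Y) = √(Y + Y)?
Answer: -96*√2 ≈ -135.76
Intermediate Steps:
w(P, Y) = √2*√Y (w(P, Y) = √(2*Y) = √2*√Y)
N*w(7, 16) = -24*√2*√16 = -24*√2*4 = -96*√2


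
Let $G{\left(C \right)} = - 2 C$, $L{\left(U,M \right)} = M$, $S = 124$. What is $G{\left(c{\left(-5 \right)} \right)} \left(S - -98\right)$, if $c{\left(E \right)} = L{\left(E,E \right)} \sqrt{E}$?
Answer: $2220 i \sqrt{5} \approx 4964.1 i$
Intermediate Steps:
$c{\left(E \right)} = E^{\frac{3}{2}}$ ($c{\left(E \right)} = E \sqrt{E} = E^{\frac{3}{2}}$)
$G{\left(c{\left(-5 \right)} \right)} \left(S - -98\right) = - 2 \left(-5\right)^{\frac{3}{2}} \left(124 - -98\right) = - 2 \left(- 5 i \sqrt{5}\right) \left(124 + 98\right) = 10 i \sqrt{5} \cdot 222 = 2220 i \sqrt{5}$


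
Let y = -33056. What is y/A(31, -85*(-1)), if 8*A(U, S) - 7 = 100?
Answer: -264448/107 ≈ -2471.5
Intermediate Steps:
A(U, S) = 107/8 (A(U, S) = 7/8 + (⅛)*100 = 7/8 + 25/2 = 107/8)
y/A(31, -85*(-1)) = -33056/107/8 = -33056*8/107 = -264448/107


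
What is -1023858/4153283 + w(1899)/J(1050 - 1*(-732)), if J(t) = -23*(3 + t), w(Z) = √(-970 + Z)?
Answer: -1023858/4153283 - √929/41055 ≈ -0.24726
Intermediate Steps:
J(t) = -69 - 23*t
-1023858/4153283 + w(1899)/J(1050 - 1*(-732)) = -1023858/4153283 + √(-970 + 1899)/(-69 - 23*(1050 - 1*(-732))) = -1023858*1/4153283 + √929/(-69 - 23*(1050 + 732)) = -1023858/4153283 + √929/(-69 - 23*1782) = -1023858/4153283 + √929/(-69 - 40986) = -1023858/4153283 + √929/(-41055) = -1023858/4153283 + √929*(-1/41055) = -1023858/4153283 - √929/41055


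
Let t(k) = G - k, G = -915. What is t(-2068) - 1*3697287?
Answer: -3696134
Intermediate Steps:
t(k) = -915 - k
t(-2068) - 1*3697287 = (-915 - 1*(-2068)) - 1*3697287 = (-915 + 2068) - 3697287 = 1153 - 3697287 = -3696134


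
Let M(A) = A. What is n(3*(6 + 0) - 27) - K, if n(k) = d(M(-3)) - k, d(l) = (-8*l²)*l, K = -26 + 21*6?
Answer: 125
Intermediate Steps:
K = 100 (K = -26 + 126 = 100)
d(l) = -8*l³
n(k) = 216 - k (n(k) = -8*(-3)³ - k = -8*(-27) - k = 216 - k)
n(3*(6 + 0) - 27) - K = (216 - (3*(6 + 0) - 27)) - 1*100 = (216 - (3*6 - 27)) - 100 = (216 - (18 - 27)) - 100 = (216 - 1*(-9)) - 100 = (216 + 9) - 100 = 225 - 100 = 125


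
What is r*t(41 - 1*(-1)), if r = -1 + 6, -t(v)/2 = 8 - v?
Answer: 340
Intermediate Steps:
t(v) = -16 + 2*v (t(v) = -2*(8 - v) = -16 + 2*v)
r = 5
r*t(41 - 1*(-1)) = 5*(-16 + 2*(41 - 1*(-1))) = 5*(-16 + 2*(41 + 1)) = 5*(-16 + 2*42) = 5*(-16 + 84) = 5*68 = 340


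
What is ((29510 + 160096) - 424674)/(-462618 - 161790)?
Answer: 19589/52034 ≈ 0.37647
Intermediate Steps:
((29510 + 160096) - 424674)/(-462618 - 161790) = (189606 - 424674)/(-624408) = -235068*(-1/624408) = 19589/52034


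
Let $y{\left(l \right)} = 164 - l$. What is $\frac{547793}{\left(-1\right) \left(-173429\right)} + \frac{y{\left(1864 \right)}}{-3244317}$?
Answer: $\frac{1777508971681}{562658652993} \approx 3.1591$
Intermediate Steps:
$\frac{547793}{\left(-1\right) \left(-173429\right)} + \frac{y{\left(1864 \right)}}{-3244317} = \frac{547793}{\left(-1\right) \left(-173429\right)} + \frac{164 - 1864}{-3244317} = \frac{547793}{173429} + \left(164 - 1864\right) \left(- \frac{1}{3244317}\right) = 547793 \cdot \frac{1}{173429} - - \frac{1700}{3244317} = \frac{547793}{173429} + \frac{1700}{3244317} = \frac{1777508971681}{562658652993}$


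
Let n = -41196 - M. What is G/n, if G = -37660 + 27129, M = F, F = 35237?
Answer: 10531/76433 ≈ 0.13778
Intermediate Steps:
M = 35237
n = -76433 (n = -41196 - 1*35237 = -41196 - 35237 = -76433)
G = -10531
G/n = -10531/(-76433) = -10531*(-1/76433) = 10531/76433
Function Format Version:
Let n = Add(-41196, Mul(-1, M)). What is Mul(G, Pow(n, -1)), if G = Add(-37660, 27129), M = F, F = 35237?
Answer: Rational(10531, 76433) ≈ 0.13778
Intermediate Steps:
M = 35237
n = -76433 (n = Add(-41196, Mul(-1, 35237)) = Add(-41196, -35237) = -76433)
G = -10531
Mul(G, Pow(n, -1)) = Mul(-10531, Pow(-76433, -1)) = Mul(-10531, Rational(-1, 76433)) = Rational(10531, 76433)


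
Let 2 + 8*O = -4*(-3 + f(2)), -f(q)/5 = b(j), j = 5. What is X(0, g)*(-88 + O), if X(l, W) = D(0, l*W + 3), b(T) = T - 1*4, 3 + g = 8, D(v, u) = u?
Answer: -1011/4 ≈ -252.75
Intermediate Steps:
g = 5 (g = -3 + 8 = 5)
b(T) = -4 + T (b(T) = T - 4 = -4 + T)
f(q) = -5 (f(q) = -5*(-4 + 5) = -5*1 = -5)
X(l, W) = 3 + W*l (X(l, W) = l*W + 3 = W*l + 3 = 3 + W*l)
O = 15/4 (O = -1/4 + (-4*(-3 - 5))/8 = -1/4 + (-4*(-8))/8 = -1/4 + (1/8)*32 = -1/4 + 4 = 15/4 ≈ 3.7500)
X(0, g)*(-88 + O) = (3 + 5*0)*(-88 + 15/4) = (3 + 0)*(-337/4) = 3*(-337/4) = -1011/4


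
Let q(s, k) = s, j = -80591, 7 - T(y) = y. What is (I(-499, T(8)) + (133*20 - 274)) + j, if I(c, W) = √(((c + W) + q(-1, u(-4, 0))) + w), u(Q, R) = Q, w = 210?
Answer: -78205 + I*√291 ≈ -78205.0 + 17.059*I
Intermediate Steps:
T(y) = 7 - y
I(c, W) = √(209 + W + c) (I(c, W) = √(((c + W) - 1) + 210) = √(((W + c) - 1) + 210) = √((-1 + W + c) + 210) = √(209 + W + c))
(I(-499, T(8)) + (133*20 - 274)) + j = (√(209 + (7 - 1*8) - 499) + (133*20 - 274)) - 80591 = (√(209 + (7 - 8) - 499) + (2660 - 274)) - 80591 = (√(209 - 1 - 499) + 2386) - 80591 = (√(-291) + 2386) - 80591 = (I*√291 + 2386) - 80591 = (2386 + I*√291) - 80591 = -78205 + I*√291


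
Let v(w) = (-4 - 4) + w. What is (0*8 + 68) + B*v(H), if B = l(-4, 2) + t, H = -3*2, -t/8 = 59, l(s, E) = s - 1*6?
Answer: 6816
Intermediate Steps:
l(s, E) = -6 + s (l(s, E) = s - 6 = -6 + s)
t = -472 (t = -8*59 = -472)
H = -6
B = -482 (B = (-6 - 4) - 472 = -10 - 472 = -482)
v(w) = -8 + w
(0*8 + 68) + B*v(H) = (0*8 + 68) - 482*(-8 - 6) = (0 + 68) - 482*(-14) = 68 + 6748 = 6816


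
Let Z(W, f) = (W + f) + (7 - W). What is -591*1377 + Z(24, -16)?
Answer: -813816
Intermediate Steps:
Z(W, f) = 7 + f
-591*1377 + Z(24, -16) = -591*1377 + (7 - 16) = -813807 - 9 = -813816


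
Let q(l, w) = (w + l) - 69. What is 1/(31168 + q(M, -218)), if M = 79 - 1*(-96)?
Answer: 1/31056 ≈ 3.2200e-5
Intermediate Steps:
M = 175 (M = 79 + 96 = 175)
q(l, w) = -69 + l + w (q(l, w) = (l + w) - 69 = -69 + l + w)
1/(31168 + q(M, -218)) = 1/(31168 + (-69 + 175 - 218)) = 1/(31168 - 112) = 1/31056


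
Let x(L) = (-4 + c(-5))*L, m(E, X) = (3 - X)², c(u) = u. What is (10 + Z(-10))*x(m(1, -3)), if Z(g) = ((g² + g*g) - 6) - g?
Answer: -69336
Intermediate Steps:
x(L) = -9*L (x(L) = (-4 - 5)*L = -9*L)
Z(g) = -6 - g + 2*g² (Z(g) = ((g² + g²) - 6) - g = (2*g² - 6) - g = (-6 + 2*g²) - g = -6 - g + 2*g²)
(10 + Z(-10))*x(m(1, -3)) = (10 + (-6 - 1*(-10) + 2*(-10)²))*(-9*(-3 - 3)²) = (10 + (-6 + 10 + 2*100))*(-9*(-6)²) = (10 + (-6 + 10 + 200))*(-9*36) = (10 + 204)*(-324) = 214*(-324) = -69336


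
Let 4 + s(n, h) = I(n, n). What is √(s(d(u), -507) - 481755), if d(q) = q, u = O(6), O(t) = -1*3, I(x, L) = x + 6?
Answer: 2*I*√120439 ≈ 694.09*I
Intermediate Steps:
I(x, L) = 6 + x
O(t) = -3
u = -3
s(n, h) = 2 + n (s(n, h) = -4 + (6 + n) = 2 + n)
√(s(d(u), -507) - 481755) = √((2 - 3) - 481755) = √(-1 - 481755) = √(-481756) = 2*I*√120439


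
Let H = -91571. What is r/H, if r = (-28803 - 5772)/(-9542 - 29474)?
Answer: -34575/3572734136 ≈ -9.6775e-6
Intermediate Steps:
r = 34575/39016 (r = -34575/(-39016) = -34575*(-1/39016) = 34575/39016 ≈ 0.88618)
r/H = (34575/39016)/(-91571) = (34575/39016)*(-1/91571) = -34575/3572734136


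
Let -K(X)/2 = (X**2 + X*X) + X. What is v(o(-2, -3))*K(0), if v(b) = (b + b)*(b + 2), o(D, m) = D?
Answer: 0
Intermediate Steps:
v(b) = 2*b*(2 + b) (v(b) = (2*b)*(2 + b) = 2*b*(2 + b))
K(X) = -4*X**2 - 2*X (K(X) = -2*((X**2 + X*X) + X) = -2*((X**2 + X**2) + X) = -2*(2*X**2 + X) = -2*(X + 2*X**2) = -4*X**2 - 2*X)
v(o(-2, -3))*K(0) = (2*(-2)*(2 - 2))*(-2*0*(1 + 2*0)) = (2*(-2)*0)*(-2*0*(1 + 0)) = 0*(-2*0*1) = 0*0 = 0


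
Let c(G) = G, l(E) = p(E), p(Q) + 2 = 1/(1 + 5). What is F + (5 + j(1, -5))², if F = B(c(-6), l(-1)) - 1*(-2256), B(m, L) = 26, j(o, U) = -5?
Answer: 2282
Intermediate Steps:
p(Q) = -11/6 (p(Q) = -2 + 1/(1 + 5) = -2 + 1/6 = -2 + ⅙ = -11/6)
l(E) = -11/6
F = 2282 (F = 26 - 1*(-2256) = 26 + 2256 = 2282)
F + (5 + j(1, -5))² = 2282 + (5 - 5)² = 2282 + 0² = 2282 + 0 = 2282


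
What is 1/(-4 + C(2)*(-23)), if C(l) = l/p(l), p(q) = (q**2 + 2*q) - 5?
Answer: -3/58 ≈ -0.051724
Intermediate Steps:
p(q) = -5 + q**2 + 2*q
C(l) = l/(-5 + l**2 + 2*l)
1/(-4 + C(2)*(-23)) = 1/(-4 + (2/(-5 + 2**2 + 2*2))*(-23)) = 1/(-4 + (2/(-5 + 4 + 4))*(-23)) = 1/(-4 + (2/3)*(-23)) = 1/(-4 - 46/3) = 1/(-58/3) = -3/58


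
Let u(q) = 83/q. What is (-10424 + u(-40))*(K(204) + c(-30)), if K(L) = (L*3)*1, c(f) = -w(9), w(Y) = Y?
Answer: -251476929/40 ≈ -6.2869e+6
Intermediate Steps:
c(f) = -9 (c(f) = -1*9 = -9)
K(L) = 3*L (K(L) = (3*L)*1 = 3*L)
(-10424 + u(-40))*(K(204) + c(-30)) = (-10424 + 83/(-40))*(3*204 - 9) = (-10424 + 83*(-1/40))*(612 - 9) = (-10424 - 83/40)*603 = -417043/40*603 = -251476929/40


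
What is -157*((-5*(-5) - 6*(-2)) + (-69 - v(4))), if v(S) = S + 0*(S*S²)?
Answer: 5652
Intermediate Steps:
v(S) = S (v(S) = S + 0*S³ = S + 0 = S)
-157*((-5*(-5) - 6*(-2)) + (-69 - v(4))) = -157*((-5*(-5) - 6*(-2)) + (-69 - 1*4)) = -157*((25 + 12) + (-69 - 4)) = -157*(37 - 73) = -157*(-36) = 5652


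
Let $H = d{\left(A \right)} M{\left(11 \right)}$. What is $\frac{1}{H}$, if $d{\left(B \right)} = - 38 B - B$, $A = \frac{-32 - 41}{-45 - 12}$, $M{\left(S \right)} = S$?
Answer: $- \frac{19}{10439} \approx -0.0018201$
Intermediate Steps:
$A = \frac{73}{57}$ ($A = - \frac{73}{-57} = \left(-73\right) \left(- \frac{1}{57}\right) = \frac{73}{57} \approx 1.2807$)
$d{\left(B \right)} = - 39 B$
$H = - \frac{10439}{19}$ ($H = \left(-39\right) \frac{73}{57} \cdot 11 = \left(- \frac{949}{19}\right) 11 = - \frac{10439}{19} \approx -549.42$)
$\frac{1}{H} = \frac{1}{- \frac{10439}{19}} = - \frac{19}{10439}$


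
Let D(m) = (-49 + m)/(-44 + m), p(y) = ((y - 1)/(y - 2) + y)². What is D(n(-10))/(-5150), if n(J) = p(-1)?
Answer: -44/203425 ≈ -0.00021630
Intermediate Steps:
p(y) = (y + (-1 + y)/(-2 + y))² (p(y) = ((-1 + y)/(-2 + y) + y)² = (y + (-1 + y)/(-2 + y))²)
n(J) = ⅑ (n(J) = (1 - 1 - 1*(-1)²)²/(-2 - 1)² = (1 - 1 - 1*1)²/(-3)² = (1 - 1 - 1)²/9 = (⅑)*(-1)² = (⅑)*1 = ⅑)
D(m) = (-49 + m)/(-44 + m)
D(n(-10))/(-5150) = ((-49 + ⅑)/(-44 + ⅑))/(-5150) = (-440/9/(-395/9))*(-1/5150) = -9/395*(-440/9)*(-1/5150) = (88/79)*(-1/5150) = -44/203425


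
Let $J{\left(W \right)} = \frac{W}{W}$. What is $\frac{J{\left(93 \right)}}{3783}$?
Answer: $\frac{1}{3783} \approx 0.00026434$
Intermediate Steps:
$J{\left(W \right)} = 1$
$\frac{J{\left(93 \right)}}{3783} = 1 \cdot \frac{1}{3783} = \frac{1}{3783}$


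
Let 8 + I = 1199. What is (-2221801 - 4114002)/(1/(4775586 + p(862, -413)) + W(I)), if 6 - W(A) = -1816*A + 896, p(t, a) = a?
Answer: -30254555418919/10323761670119 ≈ -2.9306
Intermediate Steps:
I = 1191 (I = -8 + 1199 = 1191)
W(A) = -890 + 1816*A (W(A) = 6 - (-1816*A + 896) = 6 - (896 - 1816*A) = 6 + (-896 + 1816*A) = -890 + 1816*A)
(-2221801 - 4114002)/(1/(4775586 + p(862, -413)) + W(I)) = (-2221801 - 4114002)/(1/(4775586 - 413) + (-890 + 1816*1191)) = -6335803/(1/4775173 + (-890 + 2162856)) = -6335803/(1/4775173 + 2161966) = -6335803/10323761670119/4775173 = -6335803*4775173/10323761670119 = -30254555418919/10323761670119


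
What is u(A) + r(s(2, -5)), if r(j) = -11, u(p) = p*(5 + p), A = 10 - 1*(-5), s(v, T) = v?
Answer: 289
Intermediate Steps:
A = 15 (A = 10 + 5 = 15)
u(A) + r(s(2, -5)) = 15*(5 + 15) - 11 = 15*20 - 11 = 300 - 11 = 289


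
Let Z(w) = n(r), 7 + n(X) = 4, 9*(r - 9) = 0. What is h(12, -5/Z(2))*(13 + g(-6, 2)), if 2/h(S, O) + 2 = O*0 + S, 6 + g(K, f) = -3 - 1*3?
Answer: ⅕ ≈ 0.20000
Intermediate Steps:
r = 9 (r = 9 + (⅑)*0 = 9 + 0 = 9)
g(K, f) = -12 (g(K, f) = -6 + (-3 - 1*3) = -6 + (-3 - 3) = -6 - 6 = -12)
n(X) = -3 (n(X) = -7 + 4 = -3)
Z(w) = -3
h(S, O) = 2/(-2 + S) (h(S, O) = 2/(-2 + (O*0 + S)) = 2/(-2 + (0 + S)) = 2/(-2 + S))
h(12, -5/Z(2))*(13 + g(-6, 2)) = (2/(-2 + 12))*(13 - 12) = (2/10)*1 = (2*(⅒))*1 = (⅕)*1 = ⅕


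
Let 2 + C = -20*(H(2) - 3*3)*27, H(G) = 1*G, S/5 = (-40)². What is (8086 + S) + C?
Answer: 19864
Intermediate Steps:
S = 8000 (S = 5*(-40)² = 5*1600 = 8000)
H(G) = G
C = 3778 (C = -2 - 20*(2 - 3*3)*27 = -2 - 20*(2 - 9)*27 = -2 - 20*(-7)*27 = -2 + 140*27 = -2 + 3780 = 3778)
(8086 + S) + C = (8086 + 8000) + 3778 = 16086 + 3778 = 19864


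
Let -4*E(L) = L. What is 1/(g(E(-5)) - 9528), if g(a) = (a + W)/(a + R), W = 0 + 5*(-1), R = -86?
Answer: -113/1076659 ≈ -0.00010495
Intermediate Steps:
E(L) = -L/4
W = -5 (W = 0 - 5 = -5)
g(a) = (-5 + a)/(-86 + a) (g(a) = (a - 5)/(a - 86) = (-5 + a)/(-86 + a))
1/(g(E(-5)) - 9528) = 1/((-5 - ¼*(-5))/(-86 - ¼*(-5)) - 9528) = 1/((-5 + 5/4)/(-86 + 5/4) - 9528) = 1/(-15/4/(-339/4) - 9528) = 1/(-4/339*(-15/4) - 9528) = 1/(5/113 - 9528) = 1/(-1076659/113) = -113/1076659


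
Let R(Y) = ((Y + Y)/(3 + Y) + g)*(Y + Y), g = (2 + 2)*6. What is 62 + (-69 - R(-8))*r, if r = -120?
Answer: -43882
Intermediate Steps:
g = 24 (g = 4*6 = 24)
R(Y) = 2*Y*(24 + 2*Y/(3 + Y)) (R(Y) = ((Y + Y)/(3 + Y) + 24)*(Y + Y) = ((2*Y)/(3 + Y) + 24)*(2*Y) = (2*Y/(3 + Y) + 24)*(2*Y) = (24 + 2*Y/(3 + Y))*(2*Y) = 2*Y*(24 + 2*Y/(3 + Y)))
62 + (-69 - R(-8))*r = 62 + (-69 - 4*(-8)*(36 + 13*(-8))/(3 - 8))*(-120) = 62 + (-69 - 4*(-8)*(36 - 104)/(-5))*(-120) = 62 + (-69 - 4*(-8)*(-1)*(-68)/5)*(-120) = 62 + (-69 - 1*(-2176/5))*(-120) = 62 + (-69 + 2176/5)*(-120) = 62 + (1831/5)*(-120) = 62 - 43944 = -43882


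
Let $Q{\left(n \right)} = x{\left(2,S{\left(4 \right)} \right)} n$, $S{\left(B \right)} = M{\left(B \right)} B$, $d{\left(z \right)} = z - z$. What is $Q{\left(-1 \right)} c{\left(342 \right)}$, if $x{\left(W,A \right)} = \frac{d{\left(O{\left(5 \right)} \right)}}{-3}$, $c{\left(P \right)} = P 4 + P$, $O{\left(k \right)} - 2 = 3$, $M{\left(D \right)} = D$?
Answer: $0$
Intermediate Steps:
$O{\left(k \right)} = 5$ ($O{\left(k \right)} = 2 + 3 = 5$)
$d{\left(z \right)} = 0$
$c{\left(P \right)} = 5 P$ ($c{\left(P \right)} = 4 P + P = 5 P$)
$S{\left(B \right)} = B^{2}$ ($S{\left(B \right)} = B B = B^{2}$)
$x{\left(W,A \right)} = 0$ ($x{\left(W,A \right)} = \frac{0}{-3} = 0 \left(- \frac{1}{3}\right) = 0$)
$Q{\left(n \right)} = 0$ ($Q{\left(n \right)} = 0 n = 0$)
$Q{\left(-1 \right)} c{\left(342 \right)} = 0 \cdot 5 \cdot 342 = 0 \cdot 1710 = 0$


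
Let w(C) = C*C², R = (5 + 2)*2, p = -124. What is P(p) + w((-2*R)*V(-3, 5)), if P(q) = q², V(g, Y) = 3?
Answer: -577328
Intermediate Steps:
R = 14 (R = 7*2 = 14)
w(C) = C³
P(p) + w((-2*R)*V(-3, 5)) = (-124)² + (-2*14*3)³ = 15376 + (-28*3)³ = 15376 + (-84)³ = 15376 - 592704 = -577328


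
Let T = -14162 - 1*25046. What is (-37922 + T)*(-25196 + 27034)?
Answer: -141764940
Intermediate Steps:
T = -39208 (T = -14162 - 25046 = -39208)
(-37922 + T)*(-25196 + 27034) = (-37922 - 39208)*(-25196 + 27034) = -77130*1838 = -141764940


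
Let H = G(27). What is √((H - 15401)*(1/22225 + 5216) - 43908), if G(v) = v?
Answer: I*√1585279064070786/4445 ≈ 8957.4*I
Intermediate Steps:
H = 27
√((H - 15401)*(1/22225 + 5216) - 43908) = √((27 - 15401)*(1/22225 + 5216) - 43908) = √(-15374*(1/22225 + 5216) - 43908) = √(-15374*115925601/22225 - 43908) = √(-1782240189774/22225 - 43908) = √(-1783216045074/22225) = I*√1585279064070786/4445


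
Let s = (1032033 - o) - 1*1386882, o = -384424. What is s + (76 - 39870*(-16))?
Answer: 667571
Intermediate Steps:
s = 29575 (s = (1032033 - 1*(-384424)) - 1*1386882 = (1032033 + 384424) - 1386882 = 1416457 - 1386882 = 29575)
s + (76 - 39870*(-16)) = 29575 + (76 - 39870*(-16)) = 29575 + (76 - 886*(-720)) = 29575 + (76 + 637920) = 29575 + 637996 = 667571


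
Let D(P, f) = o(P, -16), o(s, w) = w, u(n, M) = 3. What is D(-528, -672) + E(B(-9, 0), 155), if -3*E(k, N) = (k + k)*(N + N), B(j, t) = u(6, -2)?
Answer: -636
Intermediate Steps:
B(j, t) = 3
E(k, N) = -4*N*k/3 (E(k, N) = -(k + k)*(N + N)/3 = -2*k*2*N/3 = -4*N*k/3)
D(P, f) = -16
D(-528, -672) + E(B(-9, 0), 155) = -16 - 4/3*155*3 = -16 - 620 = -636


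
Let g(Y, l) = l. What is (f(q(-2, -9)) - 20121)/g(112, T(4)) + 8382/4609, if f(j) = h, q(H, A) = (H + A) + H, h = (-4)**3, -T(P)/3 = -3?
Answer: -8450657/3771 ≈ -2241.0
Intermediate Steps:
T(P) = 9 (T(P) = -3*(-3) = 9)
h = -64
q(H, A) = A + 2*H (q(H, A) = (A + H) + H = A + 2*H)
f(j) = -64
(f(q(-2, -9)) - 20121)/g(112, T(4)) + 8382/4609 = (-64 - 20121)/9 + 8382/4609 = -20185*1/9 + 8382*(1/4609) = -20185/9 + 762/419 = -8450657/3771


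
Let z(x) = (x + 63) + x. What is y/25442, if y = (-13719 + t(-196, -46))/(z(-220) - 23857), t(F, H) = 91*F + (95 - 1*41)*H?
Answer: 34039/616561428 ≈ 5.5208e-5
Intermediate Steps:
t(F, H) = 54*H + 91*F (t(F, H) = 91*F + (95 - 41)*H = 91*F + 54*H = 54*H + 91*F)
z(x) = 63 + 2*x (z(x) = (63 + x) + x = 63 + 2*x)
y = 34039/24234 (y = (-13719 + (54*(-46) + 91*(-196)))/((63 + 2*(-220)) - 23857) = (-13719 + (-2484 - 17836))/((63 - 440) - 23857) = (-13719 - 20320)/(-377 - 23857) = -34039/(-24234) = -34039*(-1/24234) = 34039/24234 ≈ 1.4046)
y/25442 = (34039/24234)/25442 = (34039/24234)*(1/25442) = 34039/616561428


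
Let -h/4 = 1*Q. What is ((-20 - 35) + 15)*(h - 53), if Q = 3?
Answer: 2600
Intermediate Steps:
h = -12 (h = -4*3 = -12)
((-20 - 35) + 15)*(h - 53) = ((-20 - 35) + 15)*(-12 - 53) = (-55 + 15)*(-65) = -40*(-65) = 2600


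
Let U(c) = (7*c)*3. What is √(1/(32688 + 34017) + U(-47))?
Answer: I*√4391712716970/66705 ≈ 31.417*I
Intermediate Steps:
U(c) = 21*c
√(1/(32688 + 34017) + U(-47)) = √(1/(32688 + 34017) + 21*(-47)) = √(1/66705 - 987) = √(-65837834/66705) = I*√4391712716970/66705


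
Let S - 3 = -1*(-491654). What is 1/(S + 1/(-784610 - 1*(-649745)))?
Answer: 134865/66307321304 ≈ 2.0339e-6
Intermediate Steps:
S = 491657 (S = 3 - 1*(-491654) = 3 + 491654 = 491657)
1/(S + 1/(-784610 - 1*(-649745))) = 1/(491657 + 1/(-784610 - 1*(-649745))) = 1/(491657 + 1/(-784610 + 649745)) = 1/(491657 + 1/(-134865)) = 1/(491657 - 1/134865) = 1/(66307321304/134865) = 134865/66307321304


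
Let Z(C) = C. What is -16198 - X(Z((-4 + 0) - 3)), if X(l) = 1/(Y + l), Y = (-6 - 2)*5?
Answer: -761305/47 ≈ -16198.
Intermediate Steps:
Y = -40 (Y = -8*5 = -40)
X(l) = 1/(-40 + l)
-16198 - X(Z((-4 + 0) - 3)) = -16198 - 1/(-40 + ((-4 + 0) - 3)) = -16198 - 1/(-40 + (-4 - 3)) = -16198 - 1/(-40 - 7) = -16198 - 1/(-47) = -16198 - 1*(-1/47) = -16198 + 1/47 = -761305/47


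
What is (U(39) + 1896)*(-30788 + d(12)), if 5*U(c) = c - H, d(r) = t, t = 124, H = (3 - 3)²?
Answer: -291890616/5 ≈ -5.8378e+7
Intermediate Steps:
H = 0 (H = 0² = 0)
d(r) = 124
U(c) = c/5 (U(c) = (c - 1*0)/5 = (c + 0)/5 = c/5)
(U(39) + 1896)*(-30788 + d(12)) = ((⅕)*39 + 1896)*(-30788 + 124) = (39/5 + 1896)*(-30664) = (9519/5)*(-30664) = -291890616/5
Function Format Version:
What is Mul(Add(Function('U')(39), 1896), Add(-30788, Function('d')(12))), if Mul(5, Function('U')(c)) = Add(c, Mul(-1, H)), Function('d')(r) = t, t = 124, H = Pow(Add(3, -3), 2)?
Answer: Rational(-291890616, 5) ≈ -5.8378e+7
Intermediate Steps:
H = 0 (H = Pow(0, 2) = 0)
Function('d')(r) = 124
Function('U')(c) = Mul(Rational(1, 5), c) (Function('U')(c) = Mul(Rational(1, 5), Add(c, Mul(-1, 0))) = Mul(Rational(1, 5), Add(c, 0)) = Mul(Rational(1, 5), c))
Mul(Add(Function('U')(39), 1896), Add(-30788, Function('d')(12))) = Mul(Add(Mul(Rational(1, 5), 39), 1896), Add(-30788, 124)) = Mul(Add(Rational(39, 5), 1896), -30664) = Mul(Rational(9519, 5), -30664) = Rational(-291890616, 5)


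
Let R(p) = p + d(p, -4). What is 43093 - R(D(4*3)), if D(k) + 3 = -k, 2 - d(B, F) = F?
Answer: 43102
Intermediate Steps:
d(B, F) = 2 - F
D(k) = -3 - k
R(p) = 6 + p (R(p) = p + (2 - 1*(-4)) = p + (2 + 4) = p + 6 = 6 + p)
43093 - R(D(4*3)) = 43093 - (6 + (-3 - 4*3)) = 43093 - (6 + (-3 - 1*12)) = 43093 - (6 + (-3 - 12)) = 43093 - (6 - 15) = 43093 - 1*(-9) = 43093 + 9 = 43102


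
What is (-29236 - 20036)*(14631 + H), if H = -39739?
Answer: 1237121376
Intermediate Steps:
(-29236 - 20036)*(14631 + H) = (-29236 - 20036)*(14631 - 39739) = -49272*(-25108) = 1237121376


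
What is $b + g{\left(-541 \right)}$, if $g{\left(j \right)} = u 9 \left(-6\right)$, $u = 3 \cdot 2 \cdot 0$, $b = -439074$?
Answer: $-439074$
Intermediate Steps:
$u = 0$ ($u = 6 \cdot 0 = 0$)
$g{\left(j \right)} = 0$ ($g{\left(j \right)} = 0 \cdot 9 \left(-6\right) = 0 \left(-6\right) = 0$)
$b + g{\left(-541 \right)} = -439074 + 0 = -439074$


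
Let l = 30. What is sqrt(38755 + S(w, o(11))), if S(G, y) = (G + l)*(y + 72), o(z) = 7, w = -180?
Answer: sqrt(26905) ≈ 164.03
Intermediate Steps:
S(G, y) = (30 + G)*(72 + y) (S(G, y) = (G + 30)*(y + 72) = (30 + G)*(72 + y))
sqrt(38755 + S(w, o(11))) = sqrt(38755 + (2160 + 30*7 + 72*(-180) - 180*7)) = sqrt(38755 + (2160 + 210 - 12960 - 1260)) = sqrt(38755 - 11850) = sqrt(26905)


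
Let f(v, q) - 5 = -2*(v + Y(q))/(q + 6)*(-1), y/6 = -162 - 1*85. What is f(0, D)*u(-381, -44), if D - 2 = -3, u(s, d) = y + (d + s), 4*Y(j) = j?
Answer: -93443/10 ≈ -9344.3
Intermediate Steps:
y = -1482 (y = 6*(-162 - 1*85) = 6*(-162 - 85) = 6*(-247) = -1482)
Y(j) = j/4
u(s, d) = -1482 + d + s (u(s, d) = -1482 + (d + s) = -1482 + d + s)
D = -1 (D = 2 - 3 = -1)
f(v, q) = 5 + 2*(v + q/4)/(6 + q) (f(v, q) = 5 - 2*(v + q/4)/(q + 6)*(-1) = 5 - 2*(v + q/4)/(6 + q)*(-1) = 5 + 2*(v + q/4)/(6 + q))
f(0, D)*u(-381, -44) = ((60 + 4*0 + 11*(-1))/(2*(6 - 1)))*(-1482 - 44 - 381) = ((½)*(60 + 0 - 11)/5)*(-1907) = ((½)*(⅕)*49)*(-1907) = (49/10)*(-1907) = -93443/10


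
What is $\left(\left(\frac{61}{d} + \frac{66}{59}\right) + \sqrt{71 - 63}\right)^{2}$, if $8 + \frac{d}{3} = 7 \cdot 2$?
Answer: $\frac{31938121}{1127844} + \frac{9574 \sqrt{2}}{531} \approx 53.816$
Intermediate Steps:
$d = 18$ ($d = -24 + 3 \cdot 7 \cdot 2 = -24 + 3 \cdot 14 = -24 + 42 = 18$)
$\left(\left(\frac{61}{d} + \frac{66}{59}\right) + \sqrt{71 - 63}\right)^{2} = \left(\left(\frac{61}{18} + \frac{66}{59}\right) + \sqrt{71 - 63}\right)^{2} = \left(\left(61 \cdot \frac{1}{18} + 66 \cdot \frac{1}{59}\right) + \sqrt{8}\right)^{2} = \left(\left(\frac{61}{18} + \frac{66}{59}\right) + 2 \sqrt{2}\right)^{2} = \left(\frac{4787}{1062} + 2 \sqrt{2}\right)^{2}$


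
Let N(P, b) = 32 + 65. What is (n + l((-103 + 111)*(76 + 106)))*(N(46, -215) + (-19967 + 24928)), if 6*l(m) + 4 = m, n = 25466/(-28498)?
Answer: 17376885450/14249 ≈ 1.2195e+6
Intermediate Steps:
n = -12733/14249 (n = 25466*(-1/28498) = -12733/14249 ≈ -0.89361)
N(P, b) = 97
l(m) = -⅔ + m/6
(n + l((-103 + 111)*(76 + 106)))*(N(46, -215) + (-19967 + 24928)) = (-12733/14249 + (-⅔ + ((-103 + 111)*(76 + 106))/6))*(97 + (-19967 + 24928)) = (-12733/14249 + (-⅔ + (8*182)/6))*(97 + 4961) = (-12733/14249 + (-⅔ + (⅙)*1456))*5058 = (-12733/14249 + (-⅔ + 728/3))*5058 = (-12733/14249 + 242)*5058 = (3435525/14249)*5058 = 17376885450/14249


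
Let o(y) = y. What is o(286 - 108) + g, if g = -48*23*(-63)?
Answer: 69730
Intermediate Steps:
g = 69552 (g = -1104*(-63) = 69552)
o(286 - 108) + g = (286 - 108) + 69552 = 178 + 69552 = 69730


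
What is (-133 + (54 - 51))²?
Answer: 16900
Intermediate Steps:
(-133 + (54 - 51))² = (-133 + 3)² = (-130)² = 16900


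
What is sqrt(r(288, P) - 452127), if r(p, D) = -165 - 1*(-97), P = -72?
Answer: I*sqrt(452195) ≈ 672.45*I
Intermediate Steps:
r(p, D) = -68 (r(p, D) = -165 + 97 = -68)
sqrt(r(288, P) - 452127) = sqrt(-68 - 452127) = sqrt(-452195) = I*sqrt(452195)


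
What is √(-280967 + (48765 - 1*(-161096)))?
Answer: I*√71106 ≈ 266.66*I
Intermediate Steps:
√(-280967 + (48765 - 1*(-161096))) = √(-280967 + (48765 + 161096)) = √(-280967 + 209861) = √(-71106) = I*√71106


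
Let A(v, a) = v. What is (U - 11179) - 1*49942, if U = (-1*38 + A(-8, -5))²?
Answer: -59005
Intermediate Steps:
U = 2116 (U = (-1*38 - 8)² = (-38 - 8)² = (-46)² = 2116)
(U - 11179) - 1*49942 = (2116 - 11179) - 1*49942 = -9063 - 49942 = -59005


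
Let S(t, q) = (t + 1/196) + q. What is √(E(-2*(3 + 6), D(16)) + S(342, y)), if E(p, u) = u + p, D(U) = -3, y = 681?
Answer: √196393/14 ≈ 31.654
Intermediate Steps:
E(p, u) = p + u
S(t, q) = 1/196 + q + t (S(t, q) = (t + 1/196) + q = (1/196 + t) + q = 1/196 + q + t)
√(E(-2*(3 + 6), D(16)) + S(342, y)) = √((-2*(3 + 6) - 3) + (1/196 + 681 + 342)) = √((-2*9 - 3) + 200509/196) = √((-18 - 3) + 200509/196) = √(-21 + 200509/196) = √(196393/196) = √196393/14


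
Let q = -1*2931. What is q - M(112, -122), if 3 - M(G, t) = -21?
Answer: -2955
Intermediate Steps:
M(G, t) = 24 (M(G, t) = 3 - 1*(-21) = 3 + 21 = 24)
q = -2931
q - M(112, -122) = -2931 - 1*24 = -2931 - 24 = -2955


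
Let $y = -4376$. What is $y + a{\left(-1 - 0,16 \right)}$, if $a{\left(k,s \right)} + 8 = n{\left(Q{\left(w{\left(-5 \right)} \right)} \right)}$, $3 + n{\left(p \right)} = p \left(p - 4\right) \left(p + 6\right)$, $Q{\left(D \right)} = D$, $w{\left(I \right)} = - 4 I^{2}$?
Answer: $-981987$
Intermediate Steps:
$n{\left(p \right)} = -3 + p \left(-4 + p\right) \left(6 + p\right)$ ($n{\left(p \right)} = -3 + p \left(p - 4\right) \left(p + 6\right) = -3 + p \left(-4 + p\right) \left(6 + p\right)$)
$a{\left(k,s \right)} = -977611$ ($a{\left(k,s \right)} = -8 + \left(-3 + \left(- 4 \left(-5\right)^{2}\right)^{3} - 24 \left(- 4 \left(-5\right)^{2}\right) + 2 \left(- 4 \left(-5\right)^{2}\right)^{2}\right) = -8 + \left(-3 + \left(\left(-4\right) 25\right)^{3} - 24 \left(\left(-4\right) 25\right) + 2 \left(\left(-4\right) 25\right)^{2}\right) = -8 + \left(-3 + \left(-100\right)^{3} - -2400 + 2 \left(-100\right)^{2}\right) = -8 + \left(-3 - 1000000 + 2400 + 2 \cdot 10000\right) = -8 + \left(-3 - 1000000 + 2400 + 20000\right) = -8 - 977603 = -977611$)
$y + a{\left(-1 - 0,16 \right)} = -4376 - 977611 = -981987$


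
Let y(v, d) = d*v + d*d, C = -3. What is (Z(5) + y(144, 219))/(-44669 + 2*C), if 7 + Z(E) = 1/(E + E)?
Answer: -794901/446750 ≈ -1.7793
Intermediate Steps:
y(v, d) = d**2 + d*v (y(v, d) = d*v + d**2 = d**2 + d*v)
Z(E) = -7 + 1/(2*E) (Z(E) = -7 + 1/(E + E) = -7 + 1/(2*E))
(Z(5) + y(144, 219))/(-44669 + 2*C) = ((-7 + (1/2)/5) + 219*(219 + 144))/(-44669 + 2*(-3)) = ((-7 + (1/2)*(1/5)) + 219*363)/(-44669 - 6) = ((-7 + 1/10) + 79497)/(-44675) = (-69/10 + 79497)*(-1/44675) = (794901/10)*(-1/44675) = -794901/446750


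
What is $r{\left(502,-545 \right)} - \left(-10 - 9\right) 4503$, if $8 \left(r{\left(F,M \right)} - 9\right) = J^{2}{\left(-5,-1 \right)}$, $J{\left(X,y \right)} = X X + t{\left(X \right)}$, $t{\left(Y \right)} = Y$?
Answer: $85616$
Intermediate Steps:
$J{\left(X,y \right)} = X + X^{2}$ ($J{\left(X,y \right)} = X X + X = X^{2} + X = X + X^{2}$)
$r{\left(F,M \right)} = 59$ ($r{\left(F,M \right)} = 9 + \frac{\left(- 5 \left(1 - 5\right)\right)^{2}}{8} = 9 + \frac{\left(\left(-5\right) \left(-4\right)\right)^{2}}{8} = 9 + \frac{20^{2}}{8} = 9 + \frac{1}{8} \cdot 400 = 9 + 50 = 59$)
$r{\left(502,-545 \right)} - \left(-10 - 9\right) 4503 = 59 - \left(-10 - 9\right) 4503 = 59 - \left(-19\right) 4503 = 59 - -85557 = 59 + 85557 = 85616$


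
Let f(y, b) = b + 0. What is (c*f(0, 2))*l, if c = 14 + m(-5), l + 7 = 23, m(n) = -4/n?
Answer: 2368/5 ≈ 473.60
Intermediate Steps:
f(y, b) = b
l = 16 (l = -7 + 23 = 16)
c = 74/5 (c = 14 - 4/(-5) = 14 - 4*(-⅕) = 14 + ⅘ = 74/5 ≈ 14.800)
(c*f(0, 2))*l = ((74/5)*2)*16 = (148/5)*16 = 2368/5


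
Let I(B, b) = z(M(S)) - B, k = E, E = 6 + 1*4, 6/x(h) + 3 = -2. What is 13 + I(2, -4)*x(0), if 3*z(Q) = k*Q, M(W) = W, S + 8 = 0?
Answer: 237/5 ≈ 47.400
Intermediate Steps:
S = -8 (S = -8 + 0 = -8)
x(h) = -6/5 (x(h) = 6/(-3 - 2) = 6/(-5) = 6*(-1/5) = -6/5)
E = 10 (E = 6 + 4 = 10)
k = 10
z(Q) = 10*Q/3 (z(Q) = (10*Q)/3 = 10*Q/3)
I(B, b) = -80/3 - B (I(B, b) = (10/3)*(-8) - B = -80/3 - B)
13 + I(2, -4)*x(0) = 13 + (-80/3 - 1*2)*(-6/5) = 13 + (-80/3 - 2)*(-6/5) = 13 - 86/3*(-6/5) = 13 + 172/5 = 237/5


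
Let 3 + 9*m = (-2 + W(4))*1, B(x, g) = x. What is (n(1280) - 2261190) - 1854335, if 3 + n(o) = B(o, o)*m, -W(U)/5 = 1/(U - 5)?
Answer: -4115528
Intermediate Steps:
W(U) = -5/(-5 + U) (W(U) = -5/(U - 5) = -5/(-5 + U))
m = 0 (m = -1/3 + ((-2 - 5/(-5 + 4))*1)/9 = -1/3 + ((-2 - 5/(-1))*1)/9 = -1/3 + ((-2 - 5*(-1))*1)/9 = -1/3 + ((-2 + 5)*1)/9 = -1/3 + (3*1)/9 = -1/3 + (1/9)*3 = -1/3 + 1/3 = 0)
n(o) = -3 (n(o) = -3 + o*0 = -3 + 0 = -3)
(n(1280) - 2261190) - 1854335 = (-3 - 2261190) - 1854335 = -2261193 - 1854335 = -4115528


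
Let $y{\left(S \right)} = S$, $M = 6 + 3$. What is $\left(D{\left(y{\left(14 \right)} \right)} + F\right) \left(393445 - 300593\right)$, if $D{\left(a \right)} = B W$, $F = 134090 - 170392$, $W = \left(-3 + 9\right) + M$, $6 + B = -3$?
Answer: $-3383248324$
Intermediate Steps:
$M = 9$
$B = -9$ ($B = -6 - 3 = -9$)
$W = 15$ ($W = \left(-3 + 9\right) + 9 = 6 + 9 = 15$)
$F = -36302$ ($F = 134090 - 170392 = -36302$)
$D{\left(a \right)} = -135$ ($D{\left(a \right)} = \left(-9\right) 15 = -135$)
$\left(D{\left(y{\left(14 \right)} \right)} + F\right) \left(393445 - 300593\right) = \left(-135 - 36302\right) \left(393445 - 300593\right) = \left(-36437\right) 92852 = -3383248324$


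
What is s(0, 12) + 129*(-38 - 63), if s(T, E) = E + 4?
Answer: -13013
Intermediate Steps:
s(T, E) = 4 + E
s(0, 12) + 129*(-38 - 63) = (4 + 12) + 129*(-38 - 63) = 16 + 129*(-101) = 16 - 13029 = -13013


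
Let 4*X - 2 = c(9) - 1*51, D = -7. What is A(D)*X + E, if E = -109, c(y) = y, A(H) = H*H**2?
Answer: 3321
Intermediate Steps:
A(H) = H**3
X = -10 (X = 1/2 + (9 - 1*51)/4 = 1/2 + (9 - 51)/4 = 1/2 + (1/4)*(-42) = 1/2 - 21/2 = -10)
A(D)*X + E = (-7)**3*(-10) - 109 = -343*(-10) - 109 = 3430 - 109 = 3321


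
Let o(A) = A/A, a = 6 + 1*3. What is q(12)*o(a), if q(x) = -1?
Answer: -1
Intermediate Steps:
a = 9 (a = 6 + 3 = 9)
o(A) = 1
q(12)*o(a) = -1*1 = -1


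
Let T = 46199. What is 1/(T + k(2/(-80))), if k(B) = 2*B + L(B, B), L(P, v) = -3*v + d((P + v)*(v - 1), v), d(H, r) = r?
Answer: 1/46199 ≈ 2.1645e-5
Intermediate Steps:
L(P, v) = -2*v (L(P, v) = -3*v + v = -2*v)
k(B) = 0 (k(B) = 2*B - 2*B = 0)
1/(T + k(2/(-80))) = 1/(46199 + 0) = 1/46199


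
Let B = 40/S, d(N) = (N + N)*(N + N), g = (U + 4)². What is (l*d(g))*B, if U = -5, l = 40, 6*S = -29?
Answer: -38400/29 ≈ -1324.1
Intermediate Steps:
S = -29/6 (S = (⅙)*(-29) = -29/6 ≈ -4.8333)
g = 1 (g = (-5 + 4)² = (-1)² = 1)
d(N) = 4*N² (d(N) = (2*N)*(2*N) = 4*N²)
B = -240/29 (B = 40/(-29/6) = 40*(-6/29) = -240/29 ≈ -8.2759)
(l*d(g))*B = (40*(4*1²))*(-240/29) = (40*(4*1))*(-240/29) = (40*4)*(-240/29) = 160*(-240/29) = -38400/29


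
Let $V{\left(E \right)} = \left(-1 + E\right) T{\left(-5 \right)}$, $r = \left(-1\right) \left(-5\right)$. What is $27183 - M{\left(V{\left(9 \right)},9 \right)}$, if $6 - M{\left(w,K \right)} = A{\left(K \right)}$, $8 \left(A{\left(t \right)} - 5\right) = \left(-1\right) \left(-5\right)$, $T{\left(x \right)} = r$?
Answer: $\frac{217461}{8} \approx 27183.0$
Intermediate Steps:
$r = 5$
$T{\left(x \right)} = 5$
$A{\left(t \right)} = \frac{45}{8}$ ($A{\left(t \right)} = 5 + \frac{\left(-1\right) \left(-5\right)}{8} = 5 + \frac{1}{8} \cdot 5 = 5 + \frac{5}{8} = \frac{45}{8}$)
$V{\left(E \right)} = -5 + 5 E$ ($V{\left(E \right)} = \left(-1 + E\right) 5 = -5 + 5 E$)
$M{\left(w,K \right)} = \frac{3}{8}$ ($M{\left(w,K \right)} = 6 - \frac{45}{8} = \frac{3}{8}$)
$27183 - M{\left(V{\left(9 \right)},9 \right)} = 27183 - \frac{3}{8} = \frac{217461}{8}$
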